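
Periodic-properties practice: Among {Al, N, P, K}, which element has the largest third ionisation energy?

After 2 electrons have been removed, what remains? Al²⁺ still has 1 valence electron; N²⁺ still has 3 valence electrons; P²⁺ still has 3 valence electrons; K²⁺ is already 1 electron into the core.
Usually core removal costs more than valence removal, but here the competition is close: a tightly held n=2 valence electron can cost more to remove than an n=3 core electron, so the actual values have to decide it.
Valence configurations: Al²⁺ [Ne]3s¹, N²⁺ [He]2s²2p¹, P²⁺ [Ne]3s²3p¹.
Approximate IE_3 values (kJ/mol): Al 2745, N 4578, P 2914, K 4420.
Overall IE_3 order: Al < P < K < N.

N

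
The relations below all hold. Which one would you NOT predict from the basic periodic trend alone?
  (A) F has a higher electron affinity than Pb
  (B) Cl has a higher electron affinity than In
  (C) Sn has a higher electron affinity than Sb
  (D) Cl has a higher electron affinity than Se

(C)

The general trend: electron affinity increases across a period and decreases down a group.
(A) F (period 2, group 17) vs Pb (period 6, group 14): the stated order agrees with the simple trend.
(B) Cl (period 3, group 17) vs In (period 5, group 13): the stated order agrees with the simple trend.
(C) Sn (period 5, group 14) vs Sb (period 5, group 15): the stated order contradicts the simple trend.
(D) Cl (period 3, group 17) vs Se (period 4, group 16): the stated order agrees with the simple trend.
The exception is (C): adding an electron to Sb's half-filled 5p³ is unfavourable, so Sn has the more exothermic EA.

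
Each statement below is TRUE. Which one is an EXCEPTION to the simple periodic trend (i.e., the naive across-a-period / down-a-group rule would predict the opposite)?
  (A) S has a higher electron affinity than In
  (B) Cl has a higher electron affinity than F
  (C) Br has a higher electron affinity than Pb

The general trend: electron affinity increases across a period and decreases down a group.
(A) S (period 3, group 16) vs In (period 5, group 13): the stated order agrees with the simple trend.
(B) Cl (period 3, group 17) vs F (period 2, group 17): the stated order contradicts the simple trend.
(C) Br (period 4, group 17) vs Pb (period 6, group 14): the stated order agrees with the simple trend.
The exception is (B): F's small 2p subshell makes the incoming electron feel strong e⁻–e⁻ repulsion, so Cl actually releases more energy on gaining an electron.

(B)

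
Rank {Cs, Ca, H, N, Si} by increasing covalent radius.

H < N < Si < Ca < Cs

H is in period 1, group 1; N is in period 2, group 15; Si is in period 3, group 14; Ca is in period 4, group 2; Cs is in period 6, group 1.
Atomic radius shrinks across a period as nuclear charge pulls the same shell inward, and grows down a group as new shells are added.
Neither a single period nor a single group — weigh both effects.
N > H: period and group pull opposite ways; the down-group shift dominates (71 vs 32 pm).
Si > N: relative to N, both the across-period and down-group shifts push Si's atomic radius up.
Ca > Si: both effects reinforce here, so Ca is clearly the larger of the two.
Cs > Ca: relative to Ca, both the across-period and down-group shifts push Cs's atomic radius up.
For reference (pm): H 32, N 71, Si 116, Ca 171, Cs 232.
So from smallest to largest: H < N < Si < Ca < Cs.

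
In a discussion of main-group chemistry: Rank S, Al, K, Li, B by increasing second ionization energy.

The second ionization energy removes an electron from the +1 ion. For each element: S⁺ still has 5 valence electrons; Al⁺ still has 2 valence electrons; K⁺ is the bare [Ar] core; Li⁺ is the bare [He] core; B⁺ still has 2 valence electrons.
Pulling an electron out of a noble-gas core costs far more than removing a remaining valence electron, so K and Li sit at the high end of IE_2.
Valence configurations: S⁺ [Ne]3s²3p³, Al⁺ [Ne]3s², B⁺ [He]2s².
Tabulated IE_2 (kJ/mol): S 2252, Al 1817, K 3052, Li 7298, B 2427.
Putting it together, IE_2: Al < S < B < K < Li.

Al, S, B, K, Li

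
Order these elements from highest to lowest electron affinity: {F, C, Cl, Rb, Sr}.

Cl > F > C > Rb > Sr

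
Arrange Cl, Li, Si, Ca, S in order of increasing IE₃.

IE_3 is the cost of taking one more electron from the +2 cation: Cl²⁺ still has 5 valence electrons; Li²⁺ is already 1 electron into the core; Si²⁺ still has 2 valence electrons; Ca²⁺ is the bare [Ar] core; S²⁺ still has 4 valence electrons.
Pulling an electron out of a noble-gas core costs far more than removing a remaining valence electron, so Ca and Li sit at the high end of IE_3.
Valence configurations: Cl²⁺ [Ne]3s²3p³, Si²⁺ [Ne]3s², S²⁺ [Ne]3s²3p².
The numbers (kJ/mol): Cl 3822, Li 11815, Si 3232, Ca 4912, S 3357.
Hence IE_3: Si < S < Cl < Ca < Li.

Si, S, Cl, Ca, Li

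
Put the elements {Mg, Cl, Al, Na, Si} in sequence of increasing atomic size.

Cl < Si < Al < Mg < Na

Na is in period 3, group 1; Mg is in period 3, group 2; Al is in period 3, group 13; Si is in period 3, group 14; Cl is in period 3, group 17.
Moving right in a period, electrons are added to the same shell under a stronger nuclear pull, so atoms get smaller; moving down, a new shell is opened and atoms get larger.
All lie in period 3, so atomic radius increases right to left.
So from smallest to largest: Cl < Si < Al < Mg < Na.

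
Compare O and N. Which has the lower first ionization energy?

O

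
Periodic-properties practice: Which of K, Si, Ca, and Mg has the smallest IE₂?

Ca

IE_2 is the cost of taking one more electron from the +1 cation: K⁺ is the bare [Ar] core; Si⁺ still has 3 valence electrons; Ca⁺ still has 1 valence electron; Mg⁺ still has 1 valence electron.
Core electrons are held far more tightly than valence electrons, so K tops the IE_2 order.
Valence configurations: Si⁺ [Ne]3s²3p¹, Ca⁺ [Ar]4s¹, Mg⁺ [Ne]3s¹.
The numbers (kJ/mol): K 3052, Si 1577, Ca 1145, Mg 1451.
Hence IE_2: Ca < Mg < Si < K.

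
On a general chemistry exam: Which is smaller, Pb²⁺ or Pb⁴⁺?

Both ions have Z = 82 protons, but Pb⁴⁺ has lost more electrons, so its remaining electrons feel a larger effective nuclear charge per electron and are pulled in more tightly.
Higher positive charge → smaller ion, so Pb²⁺ > Pb⁴⁺.

Pb⁴⁺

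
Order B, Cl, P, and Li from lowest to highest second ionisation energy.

P < Cl < B < Li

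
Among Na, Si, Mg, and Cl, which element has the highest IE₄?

Mg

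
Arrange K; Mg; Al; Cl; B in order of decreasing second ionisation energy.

K > B > Cl > Al > Mg

After 1 electron has been removed, what remains? K⁺ is the bare [Ar] core; Mg⁺ still has 1 valence electron; Al⁺ still has 2 valence electrons; Cl⁺ still has 6 valence electrons; B⁺ still has 2 valence electrons.
Core electrons are held far more tightly than valence electrons, so K tops the IE_2 order.
Valence configurations: Mg⁺ [Ne]3s¹, Al⁺ [Ne]3s², Cl⁺ [Ne]3s²3p⁴, B⁺ [He]2s².
The numbers (kJ/mol): K 3052, Mg 1451, Al 1817, Cl 2298, B 2427.
Putting it together, IE_2: Mg < Al < Cl < B < K.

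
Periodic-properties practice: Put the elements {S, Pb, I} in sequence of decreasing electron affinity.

I, S, Pb

EA tends to increase across a period and decrease down a group, though the pattern is less regular than for IE or radius.
Neither a single period nor a single group — weigh both effects.
S > Pb: relative to Pb, both the across-period and down-group shifts push S's electron affinity up.
I > S: period and group pull opposite ways; the across-period shift dominates (295 vs 200 kJ/mol).
Tabulated electron affinity (kJ/mol): S 200, I 295, Pb 35.
So from highest to lowest: I > S > Pb.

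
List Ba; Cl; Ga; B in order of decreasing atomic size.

Ba, Ga, Cl, B

Across a period the added protons contract the valence shell; down a group each new principal shell makes the atom larger.
These span different periods and groups, so the two trends combine.
Cl > B: the two effects oppose for this pair; the down-group effect wins (99 vs 85 pm).
Ga > Cl: relative to Cl, both the across-period and down-group shifts push Ga's atomic radius up.
Ba > Ga: both effects reinforce here, so Ba is clearly the larger of the two.
For reference (pm): B 85, Cl 99, Ga 124, Ba 196.
So from largest to smallest: Ba > Ga > Cl > B.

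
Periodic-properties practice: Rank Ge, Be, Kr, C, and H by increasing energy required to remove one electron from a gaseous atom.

Ge, Be, C, H, Kr

First ionization energy rises across a period (greater Z_eff holds electrons more tightly) and falls down a group (valence electrons are farther from the nucleus).
These span different periods and groups, so the two trends combine.
Be > Ge: the two effects oppose for this pair; the down-group effect wins (900 vs 762 kJ/mol).
C > Be: both are in period 2; the period trend gives C the larger value.
H > C: period and group pull opposite ways; the down-group shift dominates (1312 vs 1086 kJ/mol).
Kr > H: the two effects oppose for this pair; the across-period effect wins (1351 vs 1312 kJ/mol).
For reference (kJ/mol): H 1312, Be 900, C 1086, Ge 762, Kr 1351.
So from lowest to highest: Ge < Be < C < H < Kr.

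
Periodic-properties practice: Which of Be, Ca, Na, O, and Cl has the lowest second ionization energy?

The second ionization energy removes an electron from the +1 ion. For each element: Be⁺ still has 1 valence electron; Ca⁺ still has 1 valence electron; Na⁺ is the bare [Ne] core; O⁺ still has 5 valence electrons; Cl⁺ still has 6 valence electrons.
Core electrons are held far more tightly than valence electrons, so Na tops the IE_2 order.
Valence configurations: Be⁺ [He]2s¹, Ca⁺ [Ar]4s¹, O⁺ [He]2s²2p³, Cl⁺ [Ne]3s²3p⁴.
Tabulated IE_2 (kJ/mol): Be 1757, Ca 1145, Na 4562, O 3388, Cl 2298.
Putting it together, IE_2: Ca < Be < Cl < O < Na.

Ca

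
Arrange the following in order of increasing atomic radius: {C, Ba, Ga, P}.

C, P, Ga, Ba

C is in period 2, group 14; P is in period 3, group 15; Ga is in period 4, group 13; Ba is in period 6, group 2.
Radius decreases left→right (rising Z_eff, same n) and increases top→bottom (higher n).
These span different periods and groups, so the two trends combine.
P > C: the two effects oppose for this pair; the down-group effect wins (111 vs 75 pm).
Ga > P: relative to P, both the across-period and down-group shifts push Ga's atomic radius up.
Ba > Ga: both effects reinforce here, so Ba is clearly the larger of the two.
Tabulated atomic radius (pm): C 75, P 111, Ga 124, Ba 196.
So from smallest to largest: C < P < Ga < Ba.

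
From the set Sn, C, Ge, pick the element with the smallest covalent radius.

C is in period 2, group 14; Ge is in period 4, group 14; Sn is in period 5, group 14.
Atomic radius shrinks across a period as nuclear charge pulls the same shell inward, and grows down a group as new shells are added.
All are in group 14, so atomic radius increases down the group.
The smallest covalent radius among these belongs to C.

C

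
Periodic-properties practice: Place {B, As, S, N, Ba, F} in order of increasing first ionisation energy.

B is in period 2, group 13; N is in period 2, group 15; F is in period 2, group 17; S is in period 3, group 16; As is in period 4, group 15; Ba is in period 6, group 2.
Removing the outermost electron gets harder across a period and easier down a group.
Neither a single period nor a single group — weigh both effects.
B > Ba: both effects reinforce here, so B is clearly the higher of the two.
As > B: period and group pull opposite ways; the across-period shift dominates (947 vs 801 kJ/mol).
S > As: both effects reinforce here, so S is clearly the higher of the two.
N > S: the two effects oppose for this pair; the down-group effect wins (1402 vs 1000 kJ/mol).
F > N: both are in period 2; the period trend gives F the larger value.
Tabulated first ionization energy (kJ/mol): B 801, N 1402, F 1681, S 1000, As 947, Ba 503.
So from lowest to highest: Ba < B < As < S < N < F.

Ba, B, As, S, N, F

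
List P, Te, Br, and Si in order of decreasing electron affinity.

Si is in period 3, group 14; P is in period 3, group 15; Br is in period 4, group 17; Te is in period 5, group 16.
Adding an electron releases more energy for atoms nearer the top right (short of the noble gases).
Here both period and group differ, so the two effects have to be weighed against each other.
Si > P: this pair runs against the simple trend — see the exception note.
Te > Si: period and group pull opposite ways; the across-period shift dominates (190 vs 134 kJ/mol).
Br > Te: relative to Te, both the across-period and down-group shifts push Br's electron affinity up.
Note the exception: Si has a higher electron affinity than P, contrary to the simple trend — adding an electron to P's half-filled 3p³ is unfavourable, so Si (3p²) has the more exothermic EA.
Approximate values (kJ/mol): Si 134, P 72, Br 325, Te 190.
So from highest to lowest: Br > Te > Si > P.

Br, Te, Si, P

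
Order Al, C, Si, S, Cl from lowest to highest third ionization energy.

Consider each +2 ion: Al²⁺ still has 1 valence electron; C²⁺ still has 2 valence electrons; Si²⁺ still has 2 valence electrons; S²⁺ still has 4 valence electrons; Cl²⁺ still has 5 valence electrons.
All are still removing valence electrons, so compare the +2 ions as you would atoms: IE_3 generally rises across a period (higher Z_eff) and falls down a group (larger shell), subject to the usual subshell exceptions.
Valence configurations: Al²⁺ [Ne]3s¹, C²⁺ [He]2s², Si²⁺ [Ne]3s², S²⁺ [Ne]3s²3p², Cl²⁺ [Ne]3s²3p³.
The numbers (kJ/mol): Al 2745, C 4620, Si 3232, S 3357, Cl 3822.
So the third ionization energies run Al < Si < S < Cl < C.

Al < Si < S < Cl < C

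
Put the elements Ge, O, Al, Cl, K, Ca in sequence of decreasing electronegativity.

O, Cl, Ge, Al, Ca, K

Atoms toward the upper right of the periodic table pull bonding electrons most strongly.
Neither a single period nor a single group — weigh both effects.
Ca > K: Ca lies to the right of K in period 4, so the across-period effect alone puts Ca higher.
Al > Ca: relative to Ca, both the across-period and down-group shifts push Al's electronegativity up.
Ge > Al: the two effects oppose for this pair; the across-period effect wins (2.01 vs 1.61).
Cl > Ge: relative to Ge, both the across-period and down-group shifts push Cl's electronegativity up.
O > Cl: the two effects oppose for this pair; the down-group effect wins (3.44 vs 3.16).
Approximate values (Pauling): O 3.44, Al 1.61, Cl 3.16, K 0.82, Ca 1.00, Ge 2.01.
So from highest to lowest: O > Cl > Ge > Al > Ca > K.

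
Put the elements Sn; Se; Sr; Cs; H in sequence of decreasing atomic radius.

Moving right in a period, electrons are added to the same shell under a stronger nuclear pull, so atoms get smaller; moving down, a new shell is opened and atoms get larger.
Here both period and group differ, so the two effects have to be weighed against each other.
Se > H: the two effects oppose for this pair; the down-group effect wins (116 vs 32 pm).
Sn > Se: relative to Se, both the across-period and down-group shifts push Sn's atomic radius up.
Sr > Sn: both are in period 5; the period trend gives Sr the larger value.
Cs > Sr: both effects reinforce here, so Cs is clearly the larger of the two.
Approximate values (pm): H 32, Se 116, Sr 185, Sn 140, Cs 232.
So from largest to smallest: Cs > Sr > Sn > Se > H.

Cs, Sr, Sn, Se, H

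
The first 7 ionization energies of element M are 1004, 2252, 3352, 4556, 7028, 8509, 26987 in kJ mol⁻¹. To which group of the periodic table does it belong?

Group 16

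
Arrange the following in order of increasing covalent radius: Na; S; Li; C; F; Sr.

Li is in period 2, group 1; C is in period 2, group 14; F is in period 2, group 17; Na is in period 3, group 1; S is in period 3, group 16; Sr is in period 5, group 2.
Atomic radius shrinks across a period as nuclear charge pulls the same shell inward, and grows down a group as new shells are added.
These span different periods and groups, so the two trends combine.
C > F: C lies to the left of F in period 2, so the across-period effect alone puts C larger.
S > C: the two effects oppose for this pair; the down-group effect wins (103 vs 75 pm).
Li > S: period and group pull opposite ways; the across-period shift dominates (133 vs 103 pm).
Na > Li: Na sits below Li in group 1, so the down-group effect alone puts Na larger.
Sr > Na: the two effects oppose for this pair; the down-group effect wins (185 vs 155 pm).
Tabulated atomic radius (pm): Li 133, C 75, F 64, Na 155, S 103, Sr 185.
So from smallest to largest: F < C < S < Li < Na < Sr.

F < C < S < Li < Na < Sr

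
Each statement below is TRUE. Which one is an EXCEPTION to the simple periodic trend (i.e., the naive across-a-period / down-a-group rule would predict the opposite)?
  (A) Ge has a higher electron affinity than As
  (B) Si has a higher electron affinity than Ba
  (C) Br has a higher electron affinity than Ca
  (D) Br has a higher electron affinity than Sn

(A)

The general trend: electron affinity increases across a period and decreases down a group.
(A) Ge (period 4, group 14) vs As (period 4, group 15): the stated order contradicts the simple trend.
(B) Si (period 3, group 14) vs Ba (period 6, group 2): the stated order agrees with the simple trend.
(C) Br (period 4, group 17) vs Ca (period 4, group 2): the stated order agrees with the simple trend.
(D) Br (period 4, group 17) vs Sn (period 5, group 14): the stated order agrees with the simple trend.
The exception is (A): adding an electron to As's half-filled 4p³ is unfavourable, so Ge (4p²) has the more exothermic EA.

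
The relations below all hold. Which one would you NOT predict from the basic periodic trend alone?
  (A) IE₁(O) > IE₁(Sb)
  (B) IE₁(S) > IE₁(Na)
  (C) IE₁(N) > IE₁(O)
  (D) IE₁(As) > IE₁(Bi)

The general trend: IE₁ increases across a period and decreases down a group.
(A) O (period 2, group 16) vs Sb (period 5, group 15): the stated order agrees with the simple trend.
(B) S (period 3, group 16) vs Na (period 3, group 1): the stated order agrees with the simple trend.
(C) N (period 2, group 15) vs O (period 2, group 16): the stated order contradicts the simple trend.
(D) As (period 4, group 15) vs Bi (period 6, group 15): the stated order agrees with the simple trend.
The exception is (C): pairing an electron in O's 2p⁴ costs repulsion energy, so O ionizes more easily than half-filled N (2p³).

(C)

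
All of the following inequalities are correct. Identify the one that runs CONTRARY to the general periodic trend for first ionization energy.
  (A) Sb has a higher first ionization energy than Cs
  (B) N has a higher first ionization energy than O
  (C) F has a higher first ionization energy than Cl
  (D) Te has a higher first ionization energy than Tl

(B)

The general trend: first ionization energy increases across a period and decreases down a group.
(A) Sb (period 5, group 15) vs Cs (period 6, group 1): the stated order agrees with the simple trend.
(B) N (period 2, group 15) vs O (period 2, group 16): the stated order contradicts the simple trend.
(C) F (period 2, group 17) vs Cl (period 3, group 17): the stated order agrees with the simple trend.
(D) Te (period 5, group 16) vs Tl (period 6, group 13): the stated order agrees with the simple trend.
The exception is (B): pairing an electron in O's 2p⁴ costs repulsion energy, so O ionizes more easily than half-filled N (2p³).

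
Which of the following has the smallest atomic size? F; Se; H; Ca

Across a period the added protons contract the valence shell; down a group each new principal shell makes the atom larger.
These span different periods and groups, so the two trends combine.
F > H: period and group pull opposite ways; the down-group shift dominates (64 vs 32 pm).
Se > F: relative to F, both the across-period and down-group shifts push Se's atomic radius up.
Ca > Se: Ca lies to the left of Se in period 4, so the across-period effect alone puts Ca larger.
Approximate values (pm): H 32, F 64, Ca 171, Se 116.
The smallest atomic size among these belongs to H.

H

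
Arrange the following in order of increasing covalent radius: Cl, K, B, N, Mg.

Atomic radius shrinks across a period as nuclear charge pulls the same shell inward, and grows down a group as new shells are added.
Here both period and group differ, so the two effects have to be weighed against each other.
B > N: both are in period 2; the period trend gives B the larger value.
Cl > B: the two effects oppose for this pair; the down-group effect wins (99 vs 85 pm).
Mg > Cl: both are in period 3; the period trend gives Mg the larger value.
K > Mg: relative to Mg, both the across-period and down-group shifts push K's atomic radius up.
Approximate values (pm): B 85, N 71, Mg 139, Cl 99, K 196.
So from smallest to largest: N < B < Cl < Mg < K.

N < B < Cl < Mg < K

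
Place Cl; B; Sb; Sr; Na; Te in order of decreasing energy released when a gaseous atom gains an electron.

Cl, Te, Sb, Na, B, Sr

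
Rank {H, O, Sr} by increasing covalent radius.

H < O < Sr

Radius decreases left→right (rising Z_eff, same n) and increases top→bottom (higher n).
These span different periods and groups, so the two trends combine.
O > H: period and group pull opposite ways; the down-group shift dominates (63 vs 32 pm).
Sr > O: relative to O, both the across-period and down-group shifts push Sr's atomic radius up.
Approximate values (pm): H 32, O 63, Sr 185.
So from smallest to largest: H < O < Sr.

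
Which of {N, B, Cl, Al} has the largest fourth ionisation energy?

B

Consider each +3 ion: N³⁺ still has 2 valence electrons; B³⁺ is the bare [He] core; Cl³⁺ still has 4 valence electrons; Al³⁺ is the bare [Ne] core.
Breaking into a closed-shell core is much more expensive than removing a leftover valence electron — Al and B have the largest IE_4 here.
Valence configurations: N³⁺ [He]2s², Cl³⁺ [Ne]3s²3p².
The numbers (kJ/mol): N 7475, B 25026, Cl 5159, Al 11577.
Overall IE_4 order: Cl < N < Al < B.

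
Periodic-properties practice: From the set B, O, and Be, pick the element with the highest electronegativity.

O

Be is in period 2, group 2; B is in period 2, group 13; O is in period 2, group 16.
EN rises left→right (higher Z_eff, smaller atoms) and falls top→bottom (larger, more shielded atoms).
All lie in period 2, so electronegativity increases left to right.
The highest electronegativity among these belongs to O.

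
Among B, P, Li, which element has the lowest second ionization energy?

P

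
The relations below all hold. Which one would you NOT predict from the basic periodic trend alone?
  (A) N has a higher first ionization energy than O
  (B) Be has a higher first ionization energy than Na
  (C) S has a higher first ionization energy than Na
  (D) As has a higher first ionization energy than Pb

(A)

The general trend: first ionization energy increases across a period and decreases down a group.
(A) N (period 2, group 15) vs O (period 2, group 16): the stated order contradicts the simple trend.
(B) Be (period 2, group 2) vs Na (period 3, group 1): the stated order agrees with the simple trend.
(C) S (period 3, group 16) vs Na (period 3, group 1): the stated order agrees with the simple trend.
(D) As (period 4, group 15) vs Pb (period 6, group 14): the stated order agrees with the simple trend.
The exception is (A): pairing an electron in O's 2p⁴ costs repulsion energy, so O ionizes more easily than half-filled N (2p³).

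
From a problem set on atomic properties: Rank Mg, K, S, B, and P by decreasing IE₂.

K > B > S > P > Mg

Consider each +1 ion: Mg⁺ still has 1 valence electron; K⁺ is the bare [Ar] core; S⁺ still has 5 valence electrons; B⁺ still has 2 valence electrons; P⁺ still has 4 valence electrons.
Pulling an electron out of a noble-gas core costs far more than removing a remaining valence electron, so K sits at the high end of IE_2.
Valence configurations: Mg⁺ [Ne]3s¹, S⁺ [Ne]3s²3p³, B⁺ [He]2s², P⁺ [Ne]3s²3p².
The numbers (kJ/mol): Mg 1451, K 3052, S 2252, B 2427, P 1907.
So the second ionization energies run Mg < P < S < B < K.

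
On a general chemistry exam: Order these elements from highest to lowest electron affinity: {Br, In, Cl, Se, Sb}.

Cl, Br, Se, Sb, In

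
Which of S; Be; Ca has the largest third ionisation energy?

IE_3 is the cost of taking one more electron from the +2 cation: S²⁺ still has 4 valence electrons; Be²⁺ is the bare [He] core; Ca²⁺ is the bare [Ar] core.
Pulling an electron out of a noble-gas core costs far more than removing a remaining valence electron, so Ca and Be sit at the high end of IE_3.
Approximate IE_3 values (kJ/mol): S 3357, Be 14849, Ca 4912.
So the third ionization energies run S < Ca < Be.

Be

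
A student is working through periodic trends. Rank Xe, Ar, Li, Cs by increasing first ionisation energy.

Across a period the outer electron is held more tightly (higher IE₁); down a group it sits in a higher shell, more shielded, and comes off more easily.
Neither a single period nor a single group — weigh both effects.
Li > Cs: they share group 1; the group trend gives Li the larger value.
Xe > Li: period and group pull opposite ways; the across-period shift dominates (1170 vs 520 kJ/mol).
Ar > Xe: they share group 18; the group trend gives Ar the larger value.
For reference (kJ/mol): Li 520, Ar 1521, Xe 1170, Cs 376.
So from lowest to highest: Cs < Li < Xe < Ar.

Cs < Li < Xe < Ar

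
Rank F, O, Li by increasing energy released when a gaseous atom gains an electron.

Li < O < F

EA tends to increase across a period and decrease down a group, though the pattern is less regular than for IE or radius.
All lie in period 2, so electron affinity increases left to right.
So from lowest to highest: Li < O < F.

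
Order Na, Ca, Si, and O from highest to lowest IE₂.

Na > O > Si > Ca

Consider each +1 ion: Na⁺ is the bare [Ne] core; Ca⁺ still has 1 valence electron; Si⁺ still has 3 valence electrons; O⁺ still has 5 valence electrons.
Core electrons are held far more tightly than valence electrons, so Na tops the IE_2 order.
Valence configurations: Ca⁺ [Ar]4s¹, Si⁺ [Ne]3s²3p¹, O⁺ [He]2s²2p³.
The numbers (kJ/mol): Na 4562, Ca 1145, Si 1577, O 3388.
Hence IE_2: Ca < Si < O < Na.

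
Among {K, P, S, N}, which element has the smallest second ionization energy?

P

IE_2 is the cost of taking one more electron from the +1 cation: K⁺ is the bare [Ar] core; P⁺ still has 4 valence electrons; S⁺ still has 5 valence electrons; N⁺ still has 4 valence electrons.
Pulling an electron out of a noble-gas core costs far more than removing a remaining valence electron, so K sits at the high end of IE_2.
Valence configurations: P⁺ [Ne]3s²3p², S⁺ [Ne]3s²3p³, N⁺ [He]2s²2p².
Approximate IE_2 values (kJ/mol): K 3052, P 1907, S 2252, N 2856.
Overall IE_2 order: P < S < N < K.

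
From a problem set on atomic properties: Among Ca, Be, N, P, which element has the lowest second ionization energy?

IE_2 is the cost of taking one more electron from the +1 cation: Ca⁺ still has 1 valence electron; Be⁺ still has 1 valence electron; N⁺ still has 4 valence electrons; P⁺ still has 4 valence electrons.
All are still removing valence electrons, so compare the +1 ions as you would atoms: IE_2 generally rises across a period (higher Z_eff) and falls down a group (larger shell), subject to the usual subshell exceptions.
Valence configurations: Ca⁺ [Ar]4s¹, Be⁺ [He]2s¹, N⁺ [He]2s²2p², P⁺ [Ne]3s²3p².
Approximate IE_2 values (kJ/mol): Ca 1145, Be 1757, N 2856, P 1907.
So the second ionization energies run Ca < Be < P < N.

Ca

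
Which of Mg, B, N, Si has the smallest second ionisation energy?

Mg

After 1 electron has been removed, what remains? Mg⁺ still has 1 valence electron; B⁺ still has 2 valence electrons; N⁺ still has 4 valence electrons; Si⁺ still has 3 valence electrons.
All are still removing valence electrons, so compare the +1 ions as you would atoms: IE_2 generally rises across a period (higher Z_eff) and falls down a group (larger shell), subject to the usual subshell exceptions.
Valence configurations: Mg⁺ [Ne]3s¹, B⁺ [He]2s², N⁺ [He]2s²2p², Si⁺ [Ne]3s²3p¹.
Tabulated IE_2 (kJ/mol): Mg 1451, B 2427, N 2856, Si 1577.
Putting it together, IE_2: Mg < Si < B < N.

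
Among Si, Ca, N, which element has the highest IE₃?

The third ionization energy removes an electron from the +2 ion. For each element: Si²⁺ still has 2 valence electrons; Ca²⁺ is the bare [Ar] core; N²⁺ still has 3 valence electrons.
Pulling an electron out of a noble-gas core costs far more than removing a remaining valence electron, so Ca sits at the high end of IE_3.
Valence configurations: Si²⁺ [Ne]3s², N²⁺ [He]2s²2p¹.
Tabulated IE_3 (kJ/mol): Si 3232, Ca 4912, N 4578.
Overall IE_3 order: Si < N < Ca.

Ca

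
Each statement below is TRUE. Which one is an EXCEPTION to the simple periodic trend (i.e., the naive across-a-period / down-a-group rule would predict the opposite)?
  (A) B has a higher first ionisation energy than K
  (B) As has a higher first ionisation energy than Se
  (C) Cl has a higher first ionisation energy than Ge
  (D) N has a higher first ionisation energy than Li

(B)

The general trend: first ionisation energy increases across a period and decreases down a group.
(A) B (period 2, group 13) vs K (period 4, group 1): the stated order agrees with the simple trend.
(B) As (period 4, group 15) vs Se (period 4, group 16): the stated order contradicts the simple trend.
(C) Cl (period 3, group 17) vs Ge (period 4, group 14): the stated order agrees with the simple trend.
(D) N (period 2, group 15) vs Li (period 2, group 1): the stated order agrees with the simple trend.
The exception is (B): Se (4p⁴) ionizes more easily than half-filled As (4p³).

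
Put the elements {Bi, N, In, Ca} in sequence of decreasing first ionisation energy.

N is in period 2, group 15; Ca is in period 4, group 2; In is in period 5, group 13; Bi is in period 6, group 15.
IE₁ increases left→right with effective nuclear charge and decreases top→bottom as the valence shell moves farther out.
Neither a single period nor a single group — weigh both effects.
Ca > In: period and group pull opposite ways; the down-group shift dominates (590 vs 558 kJ/mol).
Bi > Ca: period and group pull opposite ways; the across-period shift dominates (703 vs 590 kJ/mol).
N > Bi: they share group 15; the group trend gives N the larger value.
Tabulated first ionization energy (kJ/mol): N 1402, Ca 590, In 558, Bi 703.
So from highest to lowest: N > Bi > Ca > In.

N > Bi > Ca > In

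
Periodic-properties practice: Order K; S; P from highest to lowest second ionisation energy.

K, S, P

After 1 electron has been removed, what remains? K⁺ is the bare [Ar] core; S⁺ still has 5 valence electrons; P⁺ still has 4 valence electrons.
Pulling an electron out of a noble-gas core costs far more than removing a remaining valence electron, so K sits at the high end of IE_2.
Valence configurations: S⁺ [Ne]3s²3p³, P⁺ [Ne]3s²3p².
The numbers (kJ/mol): K 3052, S 2252, P 1907.
Overall IE_2 order: P < S < K.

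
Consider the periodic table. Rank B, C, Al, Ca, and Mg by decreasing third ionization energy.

Mg > Ca > C > B > Al

After 2 electrons have been removed, what remains? B²⁺ still has 1 valence electron; C²⁺ still has 2 valence electrons; Al²⁺ still has 1 valence electron; Ca²⁺ is the bare [Ar] core; Mg²⁺ is the bare [Ne] core.
Pulling an electron out of a noble-gas core costs far more than removing a remaining valence electron, so Ca and Mg sit at the high end of IE_3.
Valence configurations: B²⁺ [He]2s¹, C²⁺ [He]2s², Al²⁺ [Ne]3s¹.
Tabulated IE_3 (kJ/mol): B 3660, C 4620, Al 2745, Ca 4912, Mg 7733.
Putting it together, IE_3: Al < B < C < Ca < Mg.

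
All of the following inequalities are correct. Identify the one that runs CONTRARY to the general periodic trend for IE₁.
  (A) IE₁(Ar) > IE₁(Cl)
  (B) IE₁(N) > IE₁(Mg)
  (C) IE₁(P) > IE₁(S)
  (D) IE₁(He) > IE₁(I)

The general trend: IE₁ increases across a period and decreases down a group.
(A) Ar (period 3, group 18) vs Cl (period 3, group 17): the stated order agrees with the simple trend.
(B) N (period 2, group 15) vs Mg (period 3, group 2): the stated order agrees with the simple trend.
(C) P (period 3, group 15) vs S (period 3, group 16): the stated order contradicts the simple trend.
(D) He (period 1, group 18) vs I (period 5, group 17): the stated order agrees with the simple trend.
The exception is (C): S (3p⁴) ionizes more easily than half-filled P (3p³) because the paired 3p electron in S is pushed out by e⁻–e⁻ repulsion.

(C)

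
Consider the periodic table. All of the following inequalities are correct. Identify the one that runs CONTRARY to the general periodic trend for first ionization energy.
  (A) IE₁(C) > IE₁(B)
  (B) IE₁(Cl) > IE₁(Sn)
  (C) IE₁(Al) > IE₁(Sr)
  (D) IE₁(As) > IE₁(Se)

The general trend: first ionization energy increases across a period and decreases down a group.
(A) C (period 2, group 14) vs B (period 2, group 13): the stated order agrees with the simple trend.
(B) Cl (period 3, group 17) vs Sn (period 5, group 14): the stated order agrees with the simple trend.
(C) Al (period 3, group 13) vs Sr (period 5, group 2): the stated order agrees with the simple trend.
(D) As (period 4, group 15) vs Se (period 4, group 16): the stated order contradicts the simple trend.
The exception is (D): Se (4p⁴) ionizes more easily than half-filled As (4p³).

(D)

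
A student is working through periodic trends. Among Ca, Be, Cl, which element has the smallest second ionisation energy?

Ca

IE_2 is the cost of taking one more electron from the +1 cation: Ca⁺ still has 1 valence electron; Be⁺ still has 1 valence electron; Cl⁺ still has 6 valence electrons.
All are still removing valence electrons, so compare the +1 ions as you would atoms: IE_2 generally rises across a period (higher Z_eff) and falls down a group (larger shell), subject to the usual subshell exceptions.
Valence configurations: Ca⁺ [Ar]4s¹, Be⁺ [He]2s¹, Cl⁺ [Ne]3s²3p⁴.
The numbers (kJ/mol): Ca 1145, Be 1757, Cl 2298.
Putting it together, IE_2: Ca < Be < Cl.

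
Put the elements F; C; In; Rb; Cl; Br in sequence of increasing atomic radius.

C is in period 2, group 14; F is in period 2, group 17; Cl is in period 3, group 17; Br is in period 4, group 17; Rb is in period 5, group 1; In is in period 5, group 13.
Atomic radius shrinks across a period as nuclear charge pulls the same shell inward, and grows down a group as new shells are added.
Here both period and group differ, so the two effects have to be weighed against each other.
C > F: C lies to the left of F in period 2, so the across-period effect alone puts C larger.
Cl > C: the two effects oppose for this pair; the down-group effect wins (99 vs 75 pm).
Br > Cl: Br sits below Cl in group 17, so the down-group effect alone puts Br larger.
In > Br: relative to Br, both the across-period and down-group shifts push In's atomic radius up.
Rb > In: both are in period 5; the period trend gives Rb the larger value.
Approximate values (pm): C 75, F 64, Cl 99, Br 114, Rb 210, In 142.
So from smallest to largest: F < C < Cl < Br < In < Rb.

F < C < Cl < Br < In < Rb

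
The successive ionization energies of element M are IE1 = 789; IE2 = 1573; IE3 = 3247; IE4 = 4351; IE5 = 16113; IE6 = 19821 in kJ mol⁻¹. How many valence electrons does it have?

Look for the largest jump between consecutive ionization energies: IE5/IE4 ≈ 3.7, far larger than any earlier ratio.
That jump marks the point where a core electron is being removed. So the atom has 4 valence electrons.

4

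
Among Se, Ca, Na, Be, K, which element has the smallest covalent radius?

Be

Be is in period 2, group 2; Na is in period 3, group 1; K is in period 4, group 1; Ca is in period 4, group 2; Se is in period 4, group 16.
Radius decreases left→right (rising Z_eff, same n) and increases top→bottom (higher n).
Here both period and group differ, so the two effects have to be weighed against each other.
Se > Be: the two effects oppose for this pair; the down-group effect wins (116 vs 102 pm).
Na > Se: the two effects oppose for this pair; the across-period effect wins (155 vs 116 pm).
Ca > Na: period and group pull opposite ways; the down-group shift dominates (171 vs 155 pm).
K > Ca: K lies to the left of Ca in period 4, so the across-period effect alone puts K larger.
Tabulated atomic radius (pm): Be 102, Na 155, K 196, Ca 171, Se 116.
The smallest covalent radius among these belongs to Be.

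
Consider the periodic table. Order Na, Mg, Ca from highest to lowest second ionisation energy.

Na, Mg, Ca

IE_2 is the cost of taking one more electron from the +1 cation: Na⁺ is the bare [Ne] core; Mg⁺ still has 1 valence electron; Ca⁺ still has 1 valence electron.
Breaking into a closed-shell core is much more expensive than removing a leftover valence electron — Na has the largest IE_2 here.
Valence configurations: Mg⁺ [Ne]3s¹, Ca⁺ [Ar]4s¹.
Tabulated IE_2 (kJ/mol): Na 4562, Mg 1451, Ca 1145.
Overall IE_2 order: Ca < Mg < Na.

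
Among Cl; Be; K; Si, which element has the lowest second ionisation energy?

Si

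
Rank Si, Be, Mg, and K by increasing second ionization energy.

Mg < Si < Be < K

IE_2 is the cost of taking one more electron from the +1 cation: Si⁺ still has 3 valence electrons; Be⁺ still has 1 valence electron; Mg⁺ still has 1 valence electron; K⁺ is the bare [Ar] core.
Breaking into a closed-shell core is much more expensive than removing a leftover valence electron — K has the largest IE_2 here.
Valence configurations: Si⁺ [Ne]3s²3p¹, Be⁺ [He]2s¹, Mg⁺ [Ne]3s¹.
Tabulated IE_2 (kJ/mol): Si 1577, Be 1757, Mg 1451, K 3052.
Overall IE_2 order: Mg < Si < Be < K.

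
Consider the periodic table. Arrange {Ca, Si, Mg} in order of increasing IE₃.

The third ionization energy removes an electron from the +2 ion. For each element: Ca²⁺ is the bare [Ar] core; Si²⁺ still has 2 valence electrons; Mg²⁺ is the bare [Ne] core.
Breaking into a closed-shell core is much more expensive than removing a leftover valence electron — Ca and Mg have the largest IE_3 here.
Tabulated IE_3 (kJ/mol): Ca 4912, Si 3232, Mg 7733.
Overall IE_3 order: Si < Ca < Mg.

Si < Ca < Mg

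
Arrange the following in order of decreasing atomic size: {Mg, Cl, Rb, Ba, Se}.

Radius decreases left→right (rising Z_eff, same n) and increases top→bottom (higher n).
Here both period and group differ, so the two effects have to be weighed against each other.
Se > Cl: relative to Cl, both the across-period and down-group shifts push Se's atomic radius up.
Mg > Se: period and group pull opposite ways; the across-period shift dominates (139 vs 116 pm).
Ba > Mg: Ba sits below Mg in group 2, so the down-group effect alone puts Ba larger.
Rb > Ba: period and group pull opposite ways; the across-period shift dominates (210 vs 196 pm).
Tabulated atomic radius (pm): Mg 139, Cl 99, Se 116, Rb 210, Ba 196.
So from largest to smallest: Rb > Ba > Mg > Se > Cl.

Rb > Ba > Mg > Se > Cl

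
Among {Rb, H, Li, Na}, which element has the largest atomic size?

Rb

H is in period 1, group 1; Li is in period 2, group 1; Na is in period 3, group 1; Rb is in period 5, group 1.
Radius decreases left→right (rising Z_eff, same n) and increases top→bottom (higher n).
All are in group 1, so atomic radius increases down the group.
The largest atomic size among these belongs to Rb.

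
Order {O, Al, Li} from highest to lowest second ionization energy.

After 1 electron has been removed, what remains? O⁺ still has 5 valence electrons; Al⁺ still has 2 valence electrons; Li⁺ is the bare [He] core.
Breaking into a closed-shell core is much more expensive than removing a leftover valence electron — Li has the largest IE_2 here.
Valence configurations: O⁺ [He]2s²2p³, Al⁺ [Ne]3s².
The numbers (kJ/mol): O 3388, Al 1817, Li 7298.
Putting it together, IE_2: Al < O < Li.

Li, O, Al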